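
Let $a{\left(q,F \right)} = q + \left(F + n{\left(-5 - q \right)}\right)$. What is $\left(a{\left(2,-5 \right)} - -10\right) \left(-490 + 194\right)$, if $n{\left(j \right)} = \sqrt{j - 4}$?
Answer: $-2072 - 296 i \sqrt{11} \approx -2072.0 - 981.72 i$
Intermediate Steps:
$n{\left(j \right)} = \sqrt{-4 + j}$
$a{\left(q,F \right)} = F + q + \sqrt{-9 - q}$ ($a{\left(q,F \right)} = q + \left(F + \sqrt{-4 - \left(5 + q\right)}\right) = q + \left(F + \sqrt{-9 - q}\right) = F + q + \sqrt{-9 - q}$)
$\left(a{\left(2,-5 \right)} - -10\right) \left(-490 + 194\right) = \left(\left(-5 + 2 + \sqrt{-9 - 2}\right) - -10\right) \left(-490 + 194\right) = \left(\left(-5 + 2 + \sqrt{-9 - 2}\right) + 10\right) \left(-296\right) = \left(\left(-5 + 2 + \sqrt{-11}\right) + 10\right) \left(-296\right) = \left(\left(-5 + 2 + i \sqrt{11}\right) + 10\right) \left(-296\right) = \left(\left(-3 + i \sqrt{11}\right) + 10\right) \left(-296\right) = \left(7 + i \sqrt{11}\right) \left(-296\right) = -2072 - 296 i \sqrt{11}$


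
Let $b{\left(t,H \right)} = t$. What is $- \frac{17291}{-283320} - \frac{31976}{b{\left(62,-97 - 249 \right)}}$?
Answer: $- \frac{4529184139}{8782920} \approx -515.68$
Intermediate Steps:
$- \frac{17291}{-283320} - \frac{31976}{b{\left(62,-97 - 249 \right)}} = - \frac{17291}{-283320} - \frac{31976}{62} = \left(-17291\right) \left(- \frac{1}{283320}\right) - \frac{15988}{31} = \frac{17291}{283320} - \frac{15988}{31} = - \frac{4529184139}{8782920}$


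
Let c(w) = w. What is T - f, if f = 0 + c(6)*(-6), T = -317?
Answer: -281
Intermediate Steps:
f = -36 (f = 0 + 6*(-6) = 0 - 36 = -36)
T - f = -317 - 1*(-36) = -317 + 36 = -281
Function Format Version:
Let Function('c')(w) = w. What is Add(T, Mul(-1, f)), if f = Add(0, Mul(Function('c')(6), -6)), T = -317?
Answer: -281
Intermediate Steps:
f = -36 (f = Add(0, Mul(6, -6)) = Add(0, -36) = -36)
Add(T, Mul(-1, f)) = Add(-317, Mul(-1, -36)) = Add(-317, 36) = -281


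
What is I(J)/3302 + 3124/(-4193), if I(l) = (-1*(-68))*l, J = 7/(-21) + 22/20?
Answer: -75726397/103839645 ≈ -0.72926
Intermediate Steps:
J = 23/30 (J = 7*(-1/21) + 22*(1/20) = -⅓ + 11/10 = 23/30 ≈ 0.76667)
I(l) = 68*l
I(J)/3302 + 3124/(-4193) = (68*(23/30))/3302 + 3124/(-4193) = (782/15)*(1/3302) + 3124*(-1/4193) = 391/24765 - 3124/4193 = -75726397/103839645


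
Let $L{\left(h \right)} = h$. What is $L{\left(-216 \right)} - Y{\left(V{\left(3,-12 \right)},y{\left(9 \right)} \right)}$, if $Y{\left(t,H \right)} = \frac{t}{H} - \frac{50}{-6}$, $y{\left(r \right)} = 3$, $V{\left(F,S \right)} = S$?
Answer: $- \frac{661}{3} \approx -220.33$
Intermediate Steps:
$Y{\left(t,H \right)} = \frac{25}{3} + \frac{t}{H}$ ($Y{\left(t,H \right)} = \frac{t}{H} - - \frac{25}{3} = \frac{t}{H} + \frac{25}{3} = \frac{25}{3} + \frac{t}{H}$)
$L{\left(-216 \right)} - Y{\left(V{\left(3,-12 \right)},y{\left(9 \right)} \right)} = -216 - \left(\frac{25}{3} - \frac{12}{3}\right) = -216 - \left(\frac{25}{3} - 4\right) = -216 - \frac{13}{3} = - \frac{661}{3}$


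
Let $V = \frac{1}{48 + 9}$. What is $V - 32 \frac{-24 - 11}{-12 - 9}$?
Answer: $- \frac{1013}{19} \approx -53.316$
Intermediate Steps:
$V = \frac{1}{57} \approx 0.017544$
$V - 32 \frac{-24 - 11}{-12 - 9} = \frac{1}{57} - 32 \frac{-24 - 11}{-12 - 9} = \frac{1}{57} - 32 \left(- \frac{35}{-21}\right) = \frac{1}{57} - 32 \left(\left(-35\right) \left(- \frac{1}{21}\right)\right) = \frac{1}{57} - \frac{160}{3} = - \frac{1013}{19}$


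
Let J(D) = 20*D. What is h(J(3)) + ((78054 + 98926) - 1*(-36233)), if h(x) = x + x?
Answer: 213333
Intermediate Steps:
h(x) = 2*x
h(J(3)) + ((78054 + 98926) - 1*(-36233)) = 2*(20*3) + ((78054 + 98926) - 1*(-36233)) = 2*60 + (176980 + 36233) = 120 + 213213 = 213333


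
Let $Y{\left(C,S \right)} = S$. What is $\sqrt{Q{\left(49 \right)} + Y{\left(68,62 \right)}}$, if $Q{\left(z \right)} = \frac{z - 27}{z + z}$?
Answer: $\frac{\sqrt{3049}}{7} \approx 7.8883$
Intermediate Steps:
$Q{\left(z \right)} = \frac{-27 + z}{2 z}$
$\sqrt{Q{\left(49 \right)} + Y{\left(68,62 \right)}} = \sqrt{\frac{-27 + 49}{2 \cdot 49} + 62} = \sqrt{\frac{1}{2} \cdot \frac{1}{49} \cdot 22 + 62} = \sqrt{\frac{11}{49} + 62} = \sqrt{\frac{3049}{49}} = \frac{\sqrt{3049}}{7}$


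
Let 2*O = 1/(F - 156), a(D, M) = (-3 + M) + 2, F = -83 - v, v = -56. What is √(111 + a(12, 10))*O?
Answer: -√30/183 ≈ -0.029930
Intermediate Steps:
F = -27 (F = -83 - 1*(-56) = -83 + 56 = -27)
a(D, M) = -1 + M
O = -1/366 (O = 1/(2*(-27 - 156)) = (½)/(-183) = (½)*(-1/183) = -1/366 ≈ -0.0027322)
√(111 + a(12, 10))*O = √(111 + (-1 + 10))*(-1/366) = √(111 + 9)*(-1/366) = √120*(-1/366) = (2*√30)*(-1/366) = -√30/183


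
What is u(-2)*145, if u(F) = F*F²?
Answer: -1160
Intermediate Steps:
u(F) = F³
u(-2)*145 = (-2)³*145 = -8*145 = -1160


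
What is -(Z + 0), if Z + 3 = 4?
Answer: -1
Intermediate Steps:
Z = 1 (Z = -3 + 4 = 1)
-(Z + 0) = -(1 + 0) = -1*1 = -1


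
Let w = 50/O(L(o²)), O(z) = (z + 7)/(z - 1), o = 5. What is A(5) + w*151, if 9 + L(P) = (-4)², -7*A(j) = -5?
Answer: 22655/7 ≈ 3236.4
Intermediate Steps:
A(j) = 5/7 (A(j) = -⅐*(-5) = 5/7)
L(P) = 7 (L(P) = -9 + (-4)² = -9 + 16 = 7)
O(z) = (7 + z)/(-1 + z)
w = 150/7 (w = 50/(((7 + 7)/(-1 + 7))) = 50/((14/6)) = 50/(((⅙)*14)) = 50/(7/3) = 50*(3/7) = 150/7 ≈ 21.429)
A(5) + w*151 = 5/7 + (150/7)*151 = 5/7 + 22650/7 = 22655/7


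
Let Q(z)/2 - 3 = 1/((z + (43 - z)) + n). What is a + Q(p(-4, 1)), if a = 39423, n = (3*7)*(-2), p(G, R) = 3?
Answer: 39431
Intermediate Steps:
n = -42 (n = 21*(-2) = -42)
Q(z) = 8 (Q(z) = 6 + 2/((z + (43 - z)) - 42) = 6 + 2/(43 - 42) = 6 + 2/1 = 6 + 2*1 = 6 + 2 = 8)
a + Q(p(-4, 1)) = 39423 + 8 = 39431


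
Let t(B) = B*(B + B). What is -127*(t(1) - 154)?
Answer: 19304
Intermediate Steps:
t(B) = 2*B² (t(B) = B*(2*B) = 2*B²)
-127*(t(1) - 154) = -127*(2*1² - 154) = -127*(2*1 - 154) = -127*(2 - 154) = -127*(-152) = 19304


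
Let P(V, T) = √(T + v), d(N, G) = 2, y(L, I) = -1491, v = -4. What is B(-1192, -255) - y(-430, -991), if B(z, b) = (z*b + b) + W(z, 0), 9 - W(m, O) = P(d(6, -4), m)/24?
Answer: 305205 - I*√299/12 ≈ 3.0521e+5 - 1.441*I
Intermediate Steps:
P(V, T) = √(-4 + T) (P(V, T) = √(T - 4) = √(-4 + T))
W(m, O) = 9 - √(-4 + m)/24
B(z, b) = 9 + b - √(-4 + z)/24 + b*z (B(z, b) = (z*b + b) + (9 - √(-4 + z)/24) = (b*z + b) + (9 - √(-4 + z)/24) = (b + b*z) + (9 - √(-4 + z)/24) = 9 + b - √(-4 + z)/24 + b*z)
B(-1192, -255) - y(-430, -991) = (9 - 255 - √(-4 - 1192)/24 - 255*(-1192)) - 1*(-1491) = (9 - 255 - I*√299/12 + 303960) + 1491 = (303714 - I*√299/12) + 1491 = 305205 - I*√299/12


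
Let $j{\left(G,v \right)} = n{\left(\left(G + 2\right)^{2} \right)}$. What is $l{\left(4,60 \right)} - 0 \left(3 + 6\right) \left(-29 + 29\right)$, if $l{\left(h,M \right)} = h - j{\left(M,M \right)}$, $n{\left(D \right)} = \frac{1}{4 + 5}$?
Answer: $\frac{35}{9} \approx 3.8889$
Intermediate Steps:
$n{\left(D \right)} = \frac{1}{9}$
$j{\left(G,v \right)} = \frac{1}{9}$
$l{\left(h,M \right)} = - \frac{1}{9} + h$ ($l{\left(h,M \right)} = h - \frac{1}{9} = - \frac{1}{9} + h$)
$l{\left(4,60 \right)} - 0 \left(3 + 6\right) \left(-29 + 29\right) = \left(- \frac{1}{9} + 4\right) - 0 \left(3 + 6\right) \left(-29 + 29\right) = \frac{35}{9} - 0 \cdot 9 \cdot 0 = \frac{35}{9} - 0 \cdot 0 = \frac{35}{9} - 0 = \frac{35}{9} + 0 = \frac{35}{9}$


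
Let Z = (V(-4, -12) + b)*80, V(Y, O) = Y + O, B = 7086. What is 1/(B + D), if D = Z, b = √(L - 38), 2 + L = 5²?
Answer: 2903/16902818 - 20*I*√15/8451409 ≈ 0.00017175 - 9.1653e-6*I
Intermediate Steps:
L = 23 (L = -2 + 5² = -2 + 25 = 23)
V(Y, O) = O + Y
b = I*√15 (b = √(23 - 38) = √(-15) = I*√15 ≈ 3.873*I)
Z = -1280 + 80*I*√15 (Z = ((-12 - 4) + I*√15)*80 = (-16 + I*√15)*80 = -1280 + 80*I*√15 ≈ -1280.0 + 309.84*I)
D = -1280 + 80*I*√15 ≈ -1280.0 + 309.84*I
1/(B + D) = 1/(7086 + (-1280 + 80*I*√15)) = 1/(5806 + 80*I*√15)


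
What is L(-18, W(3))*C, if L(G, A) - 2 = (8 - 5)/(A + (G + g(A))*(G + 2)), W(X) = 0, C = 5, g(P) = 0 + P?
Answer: 965/96 ≈ 10.052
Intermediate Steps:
g(P) = P
L(G, A) = 2 + 3/(A + (2 + G)*(A + G)) (L(G, A) = 2 + (8 - 5)/(A + (G + A)*(G + 2)) = 2 + 3/(A + (A + G)*(2 + G)) = 2 + 3/(A + (2 + G)*(A + G)))
L(-18, W(3))*C = ((3 + 2*(-18)² + 4*(-18) + 6*0 + 2*0*(-18))/((-18)² + 2*(-18) + 3*0 + 0*(-18)))*5 = ((3 + 2*324 - 72 + 0 + 0)/(324 - 36 + 0 + 0))*5 = ((3 + 648 - 72 + 0 + 0)/288)*5 = ((1/288)*579)*5 = (193/96)*5 = 965/96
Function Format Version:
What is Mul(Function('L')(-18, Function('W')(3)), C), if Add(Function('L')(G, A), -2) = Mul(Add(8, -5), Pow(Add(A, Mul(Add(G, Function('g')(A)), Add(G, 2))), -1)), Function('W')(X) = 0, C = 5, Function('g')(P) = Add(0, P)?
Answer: Rational(965, 96) ≈ 10.052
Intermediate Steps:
Function('g')(P) = P
Function('L')(G, A) = Add(2, Mul(3, Pow(Add(A, Mul(Add(2, G), Add(A, G))), -1))) (Function('L')(G, A) = Add(2, Mul(Add(8, -5), Pow(Add(A, Mul(Add(G, A), Add(G, 2))), -1))) = Add(2, Mul(3, Pow(Add(A, Mul(Add(A, G), Add(2, G))), -1))) = Add(2, Mul(3, Pow(Add(A, Mul(Add(2, G), Add(A, G))), -1))))
Mul(Function('L')(-18, Function('W')(3)), C) = Mul(Mul(Pow(Add(Pow(-18, 2), Mul(2, -18), Mul(3, 0), Mul(0, -18)), -1), Add(3, Mul(2, Pow(-18, 2)), Mul(4, -18), Mul(6, 0), Mul(2, 0, -18))), 5) = Mul(Mul(Pow(Add(324, -36, 0, 0), -1), Add(3, Mul(2, 324), -72, 0, 0)), 5) = Mul(Mul(Pow(288, -1), Add(3, 648, -72, 0, 0)), 5) = Mul(Mul(Rational(1, 288), 579), 5) = Mul(Rational(193, 96), 5) = Rational(965, 96)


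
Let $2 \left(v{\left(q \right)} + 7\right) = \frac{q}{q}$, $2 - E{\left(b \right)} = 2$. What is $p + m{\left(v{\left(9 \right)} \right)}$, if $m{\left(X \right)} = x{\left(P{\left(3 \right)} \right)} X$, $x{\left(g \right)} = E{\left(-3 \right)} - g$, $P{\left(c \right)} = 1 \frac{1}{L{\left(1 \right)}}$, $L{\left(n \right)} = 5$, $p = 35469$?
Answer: $\frac{354703}{10} \approx 35470.0$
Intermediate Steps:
$E{\left(b \right)} = 0$ ($E{\left(b \right)} = 2 - 2 = 0$)
$P{\left(c \right)} = \frac{1}{5}$ ($P{\left(c \right)} = 1 \cdot \frac{1}{5} = \frac{1}{5}$)
$x{\left(g \right)} = - g$ ($x{\left(g \right)} = 0 - g = - g$)
$v{\left(q \right)} = - \frac{13}{2}$ ($v{\left(q \right)} = -7 + \frac{q \frac{1}{q}}{2} = -7 + \frac{1}{2} \cdot 1 = -7 + \frac{1}{2} = - \frac{13}{2}$)
$m{\left(X \right)} = - \frac{X}{5}$ ($m{\left(X \right)} = \left(-1\right) \frac{1}{5} X = - \frac{X}{5}$)
$p + m{\left(v{\left(9 \right)} \right)} = 35469 - - \frac{13}{10} = 35469 + \frac{13}{10} = \frac{354703}{10}$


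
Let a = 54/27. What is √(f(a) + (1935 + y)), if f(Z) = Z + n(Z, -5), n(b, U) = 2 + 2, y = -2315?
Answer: I*√374 ≈ 19.339*I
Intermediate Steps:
n(b, U) = 4
a = 2 (a = 54*(1/27) = 2)
f(Z) = 4 + Z (f(Z) = Z + 4 = 4 + Z)
√(f(a) + (1935 + y)) = √((4 + 2) + (1935 - 2315)) = √(6 - 380) = √(-374) = I*√374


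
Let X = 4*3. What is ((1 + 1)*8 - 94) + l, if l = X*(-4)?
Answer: -126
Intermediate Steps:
X = 12
l = -48 (l = 12*(-4) = -48)
((1 + 1)*8 - 94) + l = ((1 + 1)*8 - 94) - 48 = (2*8 - 94) - 48 = (16 - 94) - 48 = -78 - 48 = -126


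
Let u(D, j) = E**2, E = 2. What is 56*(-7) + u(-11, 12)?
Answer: -388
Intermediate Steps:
u(D, j) = 4 (u(D, j) = 2**2 = 4)
56*(-7) + u(-11, 12) = 56*(-7) + 4 = -392 + 4 = -388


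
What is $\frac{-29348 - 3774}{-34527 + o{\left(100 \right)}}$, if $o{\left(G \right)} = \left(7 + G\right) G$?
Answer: $\frac{33122}{23827} \approx 1.3901$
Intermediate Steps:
$o{\left(G \right)} = G \left(7 + G\right)$
$\frac{-29348 - 3774}{-34527 + o{\left(100 \right)}} = \frac{-29348 - 3774}{-34527 + 100 \left(7 + 100\right)} = - \frac{33122}{-34527 + 100 \cdot 107} = - \frac{33122}{-34527 + 10700} = - \frac{33122}{-23827} = \left(-33122\right) \left(- \frac{1}{23827}\right) = \frac{33122}{23827}$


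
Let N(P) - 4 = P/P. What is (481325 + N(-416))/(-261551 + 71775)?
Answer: -240665/94888 ≈ -2.5363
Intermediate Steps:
N(P) = 5 (N(P) = 4 + P/P = 4 + 1 = 5)
(481325 + N(-416))/(-261551 + 71775) = (481325 + 5)/(-261551 + 71775) = 481330/(-189776) = 481330*(-1/189776) = -240665/94888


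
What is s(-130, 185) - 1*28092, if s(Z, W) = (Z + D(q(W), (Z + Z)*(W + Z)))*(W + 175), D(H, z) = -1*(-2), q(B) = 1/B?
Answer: -74172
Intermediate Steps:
D(H, z) = 2
s(Z, W) = (2 + Z)*(175 + W) (s(Z, W) = (Z + 2)*(W + 175) = (2 + Z)*(175 + W))
s(-130, 185) - 1*28092 = (350 + 2*185 + 175*(-130) + 185*(-130)) - 1*28092 = (350 + 370 - 22750 - 24050) - 28092 = -46080 - 28092 = -74172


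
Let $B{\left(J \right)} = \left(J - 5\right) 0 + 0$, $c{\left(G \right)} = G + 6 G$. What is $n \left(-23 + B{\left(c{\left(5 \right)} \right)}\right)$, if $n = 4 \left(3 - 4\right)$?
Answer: $92$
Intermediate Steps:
$c{\left(G \right)} = 7 G$
$B{\left(J \right)} = 0$ ($B{\left(J \right)} = \left(-5 + J\right) 0 + 0 = 0 + 0 = 0$)
$n = -4$ ($n = 4 \left(3 - 4\right) = 4 \left(-1\right) = -4$)
$n \left(-23 + B{\left(c{\left(5 \right)} \right)}\right) = - 4 \left(-23 + 0\right) = \left(-4\right) \left(-23\right) = 92$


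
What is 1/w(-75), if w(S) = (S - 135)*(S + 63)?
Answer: 1/2520 ≈ 0.00039683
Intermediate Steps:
w(S) = (-135 + S)*(63 + S)
1/w(-75) = 1/(-8505 + (-75)² - 72*(-75)) = 1/(-8505 + 5625 + 5400) = 1/2520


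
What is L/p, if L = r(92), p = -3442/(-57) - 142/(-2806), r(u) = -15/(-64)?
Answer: 1199565/309323072 ≈ 0.0038780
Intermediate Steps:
r(u) = 15/64 (r(u) = -15*(-1/64) = 15/64)
p = 4833173/79971 (p = -3442*(-1/57) - 142*(-1/2806) = 3442/57 + 71/1403 = 4833173/79971 ≈ 60.437)
L = 15/64 ≈ 0.23438
L/p = 15/(64*(4833173/79971)) = (15/64)*(79971/4833173) = 1199565/309323072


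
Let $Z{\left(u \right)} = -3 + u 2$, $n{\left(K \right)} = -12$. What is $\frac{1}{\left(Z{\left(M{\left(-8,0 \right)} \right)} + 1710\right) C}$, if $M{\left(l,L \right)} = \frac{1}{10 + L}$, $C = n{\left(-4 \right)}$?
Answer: $- \frac{5}{102432} \approx -4.8813 \cdot 10^{-5}$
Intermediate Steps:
$C = -12$
$Z{\left(u \right)} = -3 + 2 u$
$\frac{1}{\left(Z{\left(M{\left(-8,0 \right)} \right)} + 1710\right) C} = \frac{1}{\left(\left(-3 + \frac{2}{10 + 0}\right) + 1710\right) \left(-12\right)} = \frac{1}{\left(-3 + \frac{2}{10}\right) + 1710} \left(- \frac{1}{12}\right) = \frac{1}{\left(-3 + 2 \cdot \frac{1}{10}\right) + 1710} \left(- \frac{1}{12}\right) = \frac{1}{\left(-3 + \frac{1}{5}\right) + 1710} \left(- \frac{1}{12}\right) = \frac{1}{- \frac{14}{5} + 1710} \left(- \frac{1}{12}\right) = \frac{1}{\frac{8536}{5}} \left(- \frac{1}{12}\right) = \frac{5}{8536} \left(- \frac{1}{12}\right) = - \frac{5}{102432}$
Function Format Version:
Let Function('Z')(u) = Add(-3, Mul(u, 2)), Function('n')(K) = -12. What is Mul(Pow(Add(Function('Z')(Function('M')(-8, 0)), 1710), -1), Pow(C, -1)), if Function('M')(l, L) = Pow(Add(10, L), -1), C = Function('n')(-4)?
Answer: Rational(-5, 102432) ≈ -4.8813e-5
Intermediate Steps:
C = -12
Function('Z')(u) = Add(-3, Mul(2, u))
Mul(Pow(Add(Function('Z')(Function('M')(-8, 0)), 1710), -1), Pow(C, -1)) = Mul(Pow(Add(Add(-3, Mul(2, Pow(Add(10, 0), -1))), 1710), -1), Pow(-12, -1)) = Mul(Pow(Add(Add(-3, Mul(2, Pow(10, -1))), 1710), -1), Rational(-1, 12)) = Mul(Pow(Add(Add(-3, Mul(2, Rational(1, 10))), 1710), -1), Rational(-1, 12)) = Mul(Pow(Add(Add(-3, Rational(1, 5)), 1710), -1), Rational(-1, 12)) = Mul(Pow(Add(Rational(-14, 5), 1710), -1), Rational(-1, 12)) = Mul(Pow(Rational(8536, 5), -1), Rational(-1, 12)) = Mul(Rational(5, 8536), Rational(-1, 12)) = Rational(-5, 102432)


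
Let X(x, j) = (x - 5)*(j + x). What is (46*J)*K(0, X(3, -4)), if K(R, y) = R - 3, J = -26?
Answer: 3588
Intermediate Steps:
X(x, j) = (-5 + x)*(j + x)
K(R, y) = -3 + R
(46*J)*K(0, X(3, -4)) = (46*(-26))*(-3 + 0) = -1196*(-3) = 3588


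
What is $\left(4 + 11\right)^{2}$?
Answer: $225$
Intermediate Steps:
$\left(4 + 11\right)^{2} = 15^{2} = 225$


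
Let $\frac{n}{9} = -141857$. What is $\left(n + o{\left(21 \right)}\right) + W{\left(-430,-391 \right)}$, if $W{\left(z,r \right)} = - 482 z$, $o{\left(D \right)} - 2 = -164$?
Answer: $-1069615$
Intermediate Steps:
$n = -1276713$ ($n = 9 \left(-141857\right) = -1276713$)
$o{\left(D \right)} = -162$ ($o{\left(D \right)} = 2 - 164 = -162$)
$\left(n + o{\left(21 \right)}\right) + W{\left(-430,-391 \right)} = \left(-1276713 - 162\right) - -207260 = -1276875 + 207260 = -1069615$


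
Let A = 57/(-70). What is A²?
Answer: 3249/4900 ≈ 0.66306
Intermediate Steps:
A = -57/70 (A = 57*(-1/70) = -57/70 ≈ -0.81429)
A² = (-57/70)² = 3249/4900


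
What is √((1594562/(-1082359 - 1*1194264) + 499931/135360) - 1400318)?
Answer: I*√230869301646478405716672535/12840153720 ≈ 1183.3*I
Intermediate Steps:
√((1594562/(-1082359 - 1*1194264) + 499931/135360) - 1400318) = √((1594562/(-1082359 - 1194264) + 499931*(1/135360)) - 1400318) = √((1594562/(-2276623) + 499931/135360) - 1400318) = √((1594562*(-1/2276623) + 499931/135360) - 1400318) = √((-1594562/2276623 + 499931/135360) - 1400318) = √(922314500693/308163689280 - 1400318) = √(-431526238730690347/308163689280) = I*√230869301646478405716672535/12840153720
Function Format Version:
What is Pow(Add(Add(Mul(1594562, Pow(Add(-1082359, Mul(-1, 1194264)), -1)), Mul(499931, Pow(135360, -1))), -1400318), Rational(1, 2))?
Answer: Mul(Rational(1, 12840153720), I, Pow(230869301646478405716672535, Rational(1, 2))) ≈ Mul(1183.3, I)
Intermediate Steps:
Pow(Add(Add(Mul(1594562, Pow(Add(-1082359, Mul(-1, 1194264)), -1)), Mul(499931, Pow(135360, -1))), -1400318), Rational(1, 2)) = Pow(Add(Add(Mul(1594562, Pow(Add(-1082359, -1194264), -1)), Mul(499931, Rational(1, 135360))), -1400318), Rational(1, 2)) = Pow(Add(Add(Mul(1594562, Pow(-2276623, -1)), Rational(499931, 135360)), -1400318), Rational(1, 2)) = Pow(Add(Add(Mul(1594562, Rational(-1, 2276623)), Rational(499931, 135360)), -1400318), Rational(1, 2)) = Pow(Add(Add(Rational(-1594562, 2276623), Rational(499931, 135360)), -1400318), Rational(1, 2)) = Pow(Add(Rational(922314500693, 308163689280), -1400318), Rational(1, 2)) = Pow(Rational(-431526238730690347, 308163689280), Rational(1, 2)) = Mul(Rational(1, 12840153720), I, Pow(230869301646478405716672535, Rational(1, 2)))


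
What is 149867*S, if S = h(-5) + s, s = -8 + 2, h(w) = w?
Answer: -1648537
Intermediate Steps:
s = -6
S = -11 (S = -5 - 6 = -11)
149867*S = 149867*(-11) = -1648537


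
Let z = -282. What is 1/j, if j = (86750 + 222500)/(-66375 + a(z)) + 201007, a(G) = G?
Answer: 66657/13398214349 ≈ 4.9751e-6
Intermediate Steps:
j = 13398214349/66657 (j = (86750 + 222500)/(-66375 - 282) + 201007 = 309250/(-66657) + 201007 = 309250*(-1/66657) + 201007 = -309250/66657 + 201007 = 13398214349/66657 ≈ 2.0100e+5)
1/j = 1/(13398214349/66657) = 66657/13398214349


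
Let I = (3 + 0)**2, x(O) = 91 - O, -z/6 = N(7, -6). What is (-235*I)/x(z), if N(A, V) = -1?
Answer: -423/17 ≈ -24.882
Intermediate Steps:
z = 6 (z = -6*(-1) = 6)
I = 9 (I = 3**2 = 9)
(-235*I)/x(z) = (-235*9)/(91 - 1*6) = -2115/(91 - 6) = -2115/85 = -2115*1/85 = -423/17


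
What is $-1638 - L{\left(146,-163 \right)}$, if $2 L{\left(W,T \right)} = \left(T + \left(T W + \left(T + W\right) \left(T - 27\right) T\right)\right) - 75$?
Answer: $273625$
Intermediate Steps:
$L{\left(W,T \right)} = - \frac{75}{2} + \frac{T}{2} + \frac{T W}{2} + \frac{T \left(-27 + T\right) \left(T + W\right)}{2}$ ($L{\left(W,T \right)} = \frac{\left(T + \left(T W + \left(T + W\right) \left(T - 27\right) T\right)\right) - 75}{2} = \frac{\left(T + \left(T W + \left(T + W\right) \left(-27 + T\right) T\right)\right) - 75}{2} = \frac{\left(T + \left(T W + \left(-27 + T\right) \left(T + W\right) T\right)\right) - 75}{2} = \frac{\left(T + \left(T W + T \left(-27 + T\right) \left(T + W\right)\right)\right) - 75}{2} = \frac{\left(T + T W + T \left(-27 + T\right) \left(T + W\right)\right) - 75}{2} = \frac{-75 + T + T W + T \left(-27 + T\right) \left(T + W\right)}{2} = - \frac{75}{2} + \frac{T}{2} + \frac{T W}{2} + \frac{T \left(-27 + T\right) \left(T + W\right)}{2}$)
$-1638 - L{\left(146,-163 \right)} = -1638 - \left(- \frac{75}{2} + \frac{1}{2} \left(-163\right) + \frac{\left(-163\right)^{3}}{2} - \frac{27 \left(-163\right)^{2}}{2} + \frac{1}{2} \cdot 146 \left(-163\right)^{2} - \left(-2119\right) 146\right) = -1638 - \left(- \frac{75}{2} - \frac{163}{2} + \frac{1}{2} \left(-4330747\right) - \frac{717363}{2} + \frac{1}{2} \cdot 146 \cdot 26569 + 309374\right) = -1638 - \left(- \frac{75}{2} - \frac{163}{2} - \frac{4330747}{2} - \frac{717363}{2} + 1939537 + 309374\right) = -1638 - -275263 = -1638 + 275263 = 273625$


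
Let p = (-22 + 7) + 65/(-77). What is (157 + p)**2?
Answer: 118135161/5929 ≈ 19925.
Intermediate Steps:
p = -1220/77 (p = -15 + 65*(-1/77) = -15 - 65/77 = -1220/77 ≈ -15.844)
(157 + p)**2 = (157 - 1220/77)**2 = (10869/77)**2 = 118135161/5929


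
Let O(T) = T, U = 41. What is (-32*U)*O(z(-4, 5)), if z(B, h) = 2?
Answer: -2624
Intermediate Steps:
(-32*U)*O(z(-4, 5)) = -32*41*2 = -1312*2 = -2624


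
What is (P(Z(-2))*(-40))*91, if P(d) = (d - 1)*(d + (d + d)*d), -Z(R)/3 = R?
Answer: -1419600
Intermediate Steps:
Z(R) = -3*R
P(d) = (-1 + d)*(d + 2*d²) (P(d) = (-1 + d)*(d + (2*d)*d) = (-1 + d)*(d + 2*d²))
(P(Z(-2))*(-40))*91 = (((-3*(-2))*(-1 - (-3)*(-2) + 2*(-3*(-2))²))*(-40))*91 = ((6*(-1 - 1*6 + 2*6²))*(-40))*91 = ((6*(-1 - 6 + 2*36))*(-40))*91 = ((6*(-1 - 6 + 72))*(-40))*91 = ((6*65)*(-40))*91 = (390*(-40))*91 = -15600*91 = -1419600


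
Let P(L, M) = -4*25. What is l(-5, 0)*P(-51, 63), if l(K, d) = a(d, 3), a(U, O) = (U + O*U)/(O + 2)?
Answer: 0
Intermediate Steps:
P(L, M) = -100
a(U, O) = (U + O*U)/(2 + O)
l(K, d) = 4*d/5 (l(K, d) = d*(1 + 3)/(2 + 3) = d*4/5 = d*(⅕)*4 = 4*d/5)
l(-5, 0)*P(-51, 63) = ((⅘)*0)*(-100) = 0*(-100) = 0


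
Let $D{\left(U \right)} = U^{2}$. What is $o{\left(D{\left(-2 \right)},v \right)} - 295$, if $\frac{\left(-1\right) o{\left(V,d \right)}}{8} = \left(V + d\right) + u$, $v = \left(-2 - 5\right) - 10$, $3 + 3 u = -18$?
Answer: $-135$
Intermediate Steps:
$u = -7$ ($u = -1 + \frac{1}{3} \left(-18\right) = -1 - 6 = -7$)
$v = -17$ ($v = \left(-2 - 5\right) - 10 = -7 - 10 = -17$)
$o{\left(V,d \right)} = 56 - 8 V - 8 d$ ($o{\left(V,d \right)} = - 8 \left(\left(V + d\right) - 7\right) = - 8 \left(-7 + V + d\right) = 56 - 8 V - 8 d$)
$o{\left(D{\left(-2 \right)},v \right)} - 295 = \left(56 - 8 \left(-2\right)^{2} - -136\right) - 295 = \left(56 - 32 + 136\right) - 295 = 160 - 295 = -135$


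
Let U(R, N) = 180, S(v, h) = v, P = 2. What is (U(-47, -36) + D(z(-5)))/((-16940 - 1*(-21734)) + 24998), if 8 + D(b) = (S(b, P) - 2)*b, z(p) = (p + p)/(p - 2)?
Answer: 2097/364952 ≈ 0.0057460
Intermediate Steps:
z(p) = 2*p/(-2 + p) (z(p) = (2*p)/(-2 + p) = 2*p/(-2 + p))
D(b) = -8 + b*(-2 + b) (D(b) = -8 + (b - 2)*b = -8 + (-2 + b)*b = -8 + b*(-2 + b))
(U(-47, -36) + D(z(-5)))/((-16940 - 1*(-21734)) + 24998) = (180 + (-8 + (2*(-5)/(-2 - 5))**2 - 4*(-5)/(-2 - 5)))/((-16940 - 1*(-21734)) + 24998) = (180 + (-8 + (2*(-5)/(-7))**2 - 4*(-5)/(-7)))/((-16940 + 21734) + 24998) = (180 + (-8 + (2*(-5)*(-1/7))**2 - 4*(-5)*(-1)/7))/(4794 + 24998) = (180 + (-8 + (10/7)**2 - 2*10/7))/29792 = (180 + (-8 + 100/49 - 20/7))*(1/29792) = (180 - 432/49)*(1/29792) = (8388/49)*(1/29792) = 2097/364952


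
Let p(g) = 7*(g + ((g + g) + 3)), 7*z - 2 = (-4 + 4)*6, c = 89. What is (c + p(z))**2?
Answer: 13456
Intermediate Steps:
z = 2/7 (z = 2/7 + ((-4 + 4)*6)/7 = 2/7 + (0*6)/7 = 2/7 + (1/7)*0 = 2/7 + 0 = 2/7 ≈ 0.28571)
p(g) = 21 + 21*g (p(g) = 7*(g + (2*g + 3)) = 7*(g + (3 + 2*g)) = 7*(3 + 3*g) = 21 + 21*g)
(c + p(z))**2 = (89 + (21 + 21*(2/7)))**2 = (89 + (21 + 6))**2 = (89 + 27)**2 = 116**2 = 13456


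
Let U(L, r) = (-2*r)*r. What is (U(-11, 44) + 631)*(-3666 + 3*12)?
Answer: 11764830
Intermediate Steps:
U(L, r) = -2*r²
(U(-11, 44) + 631)*(-3666 + 3*12) = (-2*44² + 631)*(-3666 + 3*12) = (-2*1936 + 631)*(-3666 + 36) = (-3872 + 631)*(-3630) = -3241*(-3630) = 11764830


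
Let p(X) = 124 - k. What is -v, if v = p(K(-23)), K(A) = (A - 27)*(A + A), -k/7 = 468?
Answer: -3400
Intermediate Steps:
k = -3276 (k = -7*468 = -3276)
K(A) = 2*A*(-27 + A) (K(A) = (-27 + A)*(2*A) = 2*A*(-27 + A))
p(X) = 3400 (p(X) = 124 - 1*(-3276) = 124 + 3276 = 3400)
v = 3400
-v = -1*3400 = -3400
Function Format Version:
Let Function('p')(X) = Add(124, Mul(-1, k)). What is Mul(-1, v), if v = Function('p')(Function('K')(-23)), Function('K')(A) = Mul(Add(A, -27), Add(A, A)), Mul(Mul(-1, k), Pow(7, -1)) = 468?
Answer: -3400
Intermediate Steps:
k = -3276 (k = Mul(-7, 468) = -3276)
Function('K')(A) = Mul(2, A, Add(-27, A)) (Function('K')(A) = Mul(Add(-27, A), Mul(2, A)) = Mul(2, A, Add(-27, A)))
Function('p')(X) = 3400 (Function('p')(X) = Add(124, Mul(-1, -3276)) = Add(124, 3276) = 3400)
v = 3400
Mul(-1, v) = Mul(-1, 3400) = -3400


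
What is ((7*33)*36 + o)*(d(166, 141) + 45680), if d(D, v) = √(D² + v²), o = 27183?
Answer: 1621594320 + 35499*√47437 ≈ 1.6293e+9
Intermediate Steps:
((7*33)*36 + o)*(d(166, 141) + 45680) = ((7*33)*36 + 27183)*(√(166² + 141²) + 45680) = (231*36 + 27183)*(√(27556 + 19881) + 45680) = (8316 + 27183)*(√47437 + 45680) = 35499*(45680 + √47437) = 1621594320 + 35499*√47437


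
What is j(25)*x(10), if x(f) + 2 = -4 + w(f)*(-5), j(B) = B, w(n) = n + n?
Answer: -2650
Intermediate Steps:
w(n) = 2*n
x(f) = -6 - 10*f (x(f) = -2 + (-4 + (2*f)*(-5)) = -2 + (-4 - 10*f) = -6 - 10*f)
j(25)*x(10) = 25*(-6 - 10*10) = 25*(-6 - 100) = 25*(-106) = -2650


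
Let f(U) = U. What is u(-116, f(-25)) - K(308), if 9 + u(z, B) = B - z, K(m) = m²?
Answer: -94782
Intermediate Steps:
u(z, B) = -9 + B - z (u(z, B) = -9 + (B - z) = -9 + B - z)
u(-116, f(-25)) - K(308) = (-9 - 25 - 1*(-116)) - 1*308² = (-9 - 25 + 116) - 1*94864 = 82 - 94864 = -94782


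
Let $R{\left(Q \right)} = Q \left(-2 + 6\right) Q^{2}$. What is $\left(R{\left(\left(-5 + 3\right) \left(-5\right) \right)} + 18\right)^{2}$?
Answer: $16144324$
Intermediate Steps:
$R{\left(Q \right)} = 4 Q^{3}$ ($R{\left(Q \right)} = Q 4 Q^{2} = 4 Q Q^{2} = 4 Q^{3}$)
$\left(R{\left(\left(-5 + 3\right) \left(-5\right) \right)} + 18\right)^{2} = \left(4 \left(\left(-5 + 3\right) \left(-5\right)\right)^{3} + 18\right)^{2} = \left(4 \left(\left(-2\right) \left(-5\right)\right)^{3} + 18\right)^{2} = \left(4 \cdot 10^{3} + 18\right)^{2} = \left(4 \cdot 1000 + 18\right)^{2} = \left(4000 + 18\right)^{2} = 4018^{2} = 16144324$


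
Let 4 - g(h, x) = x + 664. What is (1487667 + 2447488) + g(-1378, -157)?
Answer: 3934652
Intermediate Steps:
g(h, x) = -660 - x (g(h, x) = 4 - (x + 664) = 4 - (664 + x) = 4 + (-664 - x) = -660 - x)
(1487667 + 2447488) + g(-1378, -157) = (1487667 + 2447488) + (-660 - 1*(-157)) = 3935155 + (-660 + 157) = 3935155 - 503 = 3934652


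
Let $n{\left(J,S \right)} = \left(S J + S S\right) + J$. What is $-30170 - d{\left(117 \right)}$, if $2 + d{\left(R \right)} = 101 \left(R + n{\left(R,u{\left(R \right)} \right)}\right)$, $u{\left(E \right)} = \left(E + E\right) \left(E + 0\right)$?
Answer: $-76028622912$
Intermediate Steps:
$u{\left(E \right)} = 2 E^{2}$ ($u{\left(E \right)} = 2 E E = 2 E^{2}$)
$n{\left(J,S \right)} = J + S^{2} + J S$ ($n{\left(J,S \right)} = \left(J S + S^{2}\right) + J = \left(S^{2} + J S\right) + J = J + S^{2} + J S$)
$d{\left(R \right)} = -2 + 202 R + 202 R^{3} + 404 R^{4}$ ($d{\left(R \right)} = -2 + 101 \left(R + \left(R + \left(2 R^{2}\right)^{2} + R 2 R^{2}\right)\right) = -2 + 101 \left(R + \left(R + 4 R^{4} + 2 R^{3}\right)\right) = -2 + 101 \left(R + \left(R + 2 R^{3} + 4 R^{4}\right)\right) = -2 + 101 \left(2 R + 2 R^{3} + 4 R^{4}\right) = -2 + \left(202 R + 202 R^{3} + 404 R^{4}\right) = -2 + 202 R + 202 R^{3} + 404 R^{4}$)
$-30170 - d{\left(117 \right)} = -30170 - \left(-2 + 202 \cdot 117 + 202 \cdot 117^{3} + 404 \cdot 117^{4}\right) = -30170 - \left(-2 + 23634 + 202 \cdot 1601613 + 404 \cdot 187388721\right) = -30170 - \left(-2 + 23634 + 323525826 + 75705043284\right) = -30170 - 76028592742 = -76028622912$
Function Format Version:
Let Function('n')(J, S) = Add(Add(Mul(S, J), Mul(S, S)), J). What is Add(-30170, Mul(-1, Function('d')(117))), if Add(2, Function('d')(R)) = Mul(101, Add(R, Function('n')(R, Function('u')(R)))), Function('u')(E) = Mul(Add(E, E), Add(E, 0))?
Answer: -76028622912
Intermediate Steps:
Function('u')(E) = Mul(2, Pow(E, 2)) (Function('u')(E) = Mul(Mul(2, E), E) = Mul(2, Pow(E, 2)))
Function('n')(J, S) = Add(J, Pow(S, 2), Mul(J, S)) (Function('n')(J, S) = Add(Add(Mul(J, S), Pow(S, 2)), J) = Add(Add(Pow(S, 2), Mul(J, S)), J) = Add(J, Pow(S, 2), Mul(J, S)))
Function('d')(R) = Add(-2, Mul(202, R), Mul(202, Pow(R, 3)), Mul(404, Pow(R, 4))) (Function('d')(R) = Add(-2, Mul(101, Add(R, Add(R, Pow(Mul(2, Pow(R, 2)), 2), Mul(R, Mul(2, Pow(R, 2))))))) = Add(-2, Mul(101, Add(R, Add(R, Mul(4, Pow(R, 4)), Mul(2, Pow(R, 3)))))) = Add(-2, Mul(101, Add(R, Add(R, Mul(2, Pow(R, 3)), Mul(4, Pow(R, 4)))))) = Add(-2, Mul(101, Add(Mul(2, R), Mul(2, Pow(R, 3)), Mul(4, Pow(R, 4))))) = Add(-2, Add(Mul(202, R), Mul(202, Pow(R, 3)), Mul(404, Pow(R, 4)))) = Add(-2, Mul(202, R), Mul(202, Pow(R, 3)), Mul(404, Pow(R, 4))))
Add(-30170, Mul(-1, Function('d')(117))) = Add(-30170, Mul(-1, Add(-2, Mul(202, 117), Mul(202, Pow(117, 3)), Mul(404, Pow(117, 4))))) = Add(-30170, Mul(-1, Add(-2, 23634, Mul(202, 1601613), Mul(404, 187388721)))) = Add(-30170, Mul(-1, Add(-2, 23634, 323525826, 75705043284))) = Add(-30170, Mul(-1, 76028592742)) = Add(-30170, -76028592742) = -76028622912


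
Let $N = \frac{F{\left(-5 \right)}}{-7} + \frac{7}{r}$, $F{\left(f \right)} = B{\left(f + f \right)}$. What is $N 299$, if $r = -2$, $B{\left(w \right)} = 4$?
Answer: $- \frac{17043}{14} \approx -1217.4$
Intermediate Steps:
$F{\left(f \right)} = 4$
$N = - \frac{57}{14}$ ($N = \frac{4}{-7} + \frac{7}{-2} = 4 \left(- \frac{1}{7}\right) + 7 \left(- \frac{1}{2}\right) = - \frac{4}{7} - \frac{7}{2} = - \frac{57}{14} \approx -4.0714$)
$N 299 = \left(- \frac{57}{14}\right) 299 = - \frac{17043}{14}$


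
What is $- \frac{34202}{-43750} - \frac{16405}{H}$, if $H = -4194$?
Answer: $\frac{61511567}{13106250} \approx 4.6933$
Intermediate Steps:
$- \frac{34202}{-43750} - \frac{16405}{H} = - \frac{34202}{-43750} - \frac{16405}{-4194} = \left(-34202\right) \left(- \frac{1}{43750}\right) - - \frac{16405}{4194} = \frac{2443}{3125} + \frac{16405}{4194} = \frac{61511567}{13106250}$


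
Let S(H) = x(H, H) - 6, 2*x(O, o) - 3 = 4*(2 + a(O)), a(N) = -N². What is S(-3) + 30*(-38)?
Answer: -2317/2 ≈ -1158.5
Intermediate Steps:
x(O, o) = 11/2 - 2*O² (x(O, o) = 3/2 + (4*(2 - O²))/2 = 3/2 + (8 - 4*O²)/2 = 3/2 + (4 - 2*O²) = 11/2 - 2*O²)
S(H) = -½ - 2*H² (S(H) = (11/2 - 2*H²) - 6 = -½ - 2*H²)
S(-3) + 30*(-38) = (-½ - 2*(-3)²) + 30*(-38) = (-½ - 2*9) - 1140 = (-½ - 18) - 1140 = -37/2 - 1140 = -2317/2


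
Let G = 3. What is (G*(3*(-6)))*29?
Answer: -1566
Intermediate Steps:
(G*(3*(-6)))*29 = (3*(3*(-6)))*29 = (3*(-18))*29 = -54*29 = -1566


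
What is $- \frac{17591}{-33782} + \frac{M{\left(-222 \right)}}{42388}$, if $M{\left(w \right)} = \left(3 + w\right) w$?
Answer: $\frac{42643939}{25570561} \approx 1.6677$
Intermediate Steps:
$M{\left(w \right)} = w \left(3 + w\right)$
$- \frac{17591}{-33782} + \frac{M{\left(-222 \right)}}{42388} = - \frac{17591}{-33782} + \frac{\left(-222\right) \left(3 - 222\right)}{42388} = \left(-17591\right) \left(- \frac{1}{33782}\right) + \left(-222\right) \left(-219\right) \frac{1}{42388} = \frac{2513}{4826} + 48618 \cdot \frac{1}{42388} = \frac{2513}{4826} + \frac{24309}{21194} = \frac{42643939}{25570561}$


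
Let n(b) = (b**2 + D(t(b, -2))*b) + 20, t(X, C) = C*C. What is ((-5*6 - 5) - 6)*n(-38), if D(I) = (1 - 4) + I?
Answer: -58466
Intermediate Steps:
t(X, C) = C**2
D(I) = -3 + I
n(b) = 20 + b + b**2 (n(b) = (b**2 + (-3 + (-2)**2)*b) + 20 = (b**2 + (-3 + 4)*b) + 20 = (b**2 + 1*b) + 20 = (b**2 + b) + 20 = (b + b**2) + 20 = 20 + b + b**2)
((-5*6 - 5) - 6)*n(-38) = ((-5*6 - 5) - 6)*(20 - 38 + (-38)**2) = ((-30 - 5) - 6)*(20 - 38 + 1444) = (-35 - 6)*1426 = -41*1426 = -58466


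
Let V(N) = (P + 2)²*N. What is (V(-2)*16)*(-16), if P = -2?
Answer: 0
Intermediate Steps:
V(N) = 0 (V(N) = (-2 + 2)²*N = 0²*N = 0*N = 0)
(V(-2)*16)*(-16) = (0*16)*(-16) = 0*(-16) = 0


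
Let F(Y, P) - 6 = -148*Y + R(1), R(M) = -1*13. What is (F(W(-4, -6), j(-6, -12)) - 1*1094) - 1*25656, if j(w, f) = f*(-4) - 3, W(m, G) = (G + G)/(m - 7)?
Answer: -296103/11 ≈ -26918.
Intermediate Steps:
R(M) = -13
W(m, G) = 2*G/(-7 + m) (W(m, G) = (2*G)/(-7 + m) = 2*G/(-7 + m))
j(w, f) = -3 - 4*f (j(w, f) = -4*f - 3 = -3 - 4*f)
F(Y, P) = -7 - 148*Y (F(Y, P) = 6 + (-148*Y - 13) = 6 + (-13 - 148*Y) = -7 - 148*Y)
(F(W(-4, -6), j(-6, -12)) - 1*1094) - 1*25656 = ((-7 - 296*(-6)/(-7 - 4)) - 1*1094) - 1*25656 = ((-7 - 296*(-6)/(-11)) - 1094) - 25656 = ((-7 - 296*(-6)*(-1)/11) - 1094) - 25656 = ((-7 - 148*12/11) - 1094) - 25656 = ((-7 - 1776/11) - 1094) - 25656 = (-1853/11 - 1094) - 25656 = -13887/11 - 25656 = -296103/11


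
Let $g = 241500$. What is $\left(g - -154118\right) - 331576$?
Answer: $64042$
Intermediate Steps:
$\left(g - -154118\right) - 331576 = \left(241500 - -154118\right) - 331576 = \left(241500 + 154118\right) - 331576 = 395618 - 331576 = 64042$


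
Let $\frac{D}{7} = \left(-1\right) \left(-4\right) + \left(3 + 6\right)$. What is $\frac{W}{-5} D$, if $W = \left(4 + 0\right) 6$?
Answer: $- \frac{2184}{5} \approx -436.8$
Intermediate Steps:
$D = 91$ ($D = 7 \left(\left(-1\right) \left(-4\right) + \left(3 + 6\right)\right) = 7 \left(4 + 9\right) = 7 \cdot 13 = 91$)
$W = 24$ ($W = 4 \cdot 6 = 24$)
$\frac{W}{-5} D = \frac{24}{-5} \cdot 91 = 24 \left(- \frac{1}{5}\right) 91 = \left(- \frac{24}{5}\right) 91 = - \frac{2184}{5}$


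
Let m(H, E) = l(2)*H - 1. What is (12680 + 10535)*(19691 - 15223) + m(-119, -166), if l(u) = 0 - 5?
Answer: 103725214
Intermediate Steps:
l(u) = -5
m(H, E) = -1 - 5*H (m(H, E) = -5*H - 1 = -1 - 5*H)
(12680 + 10535)*(19691 - 15223) + m(-119, -166) = (12680 + 10535)*(19691 - 15223) + (-1 - 5*(-119)) = 23215*4468 + (-1 + 595) = 103724620 + 594 = 103725214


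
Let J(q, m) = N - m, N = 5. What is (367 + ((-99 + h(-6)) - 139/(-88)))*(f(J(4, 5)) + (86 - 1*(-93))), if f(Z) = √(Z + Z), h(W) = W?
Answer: 4151905/88 ≈ 47181.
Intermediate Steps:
J(q, m) = 5 - m
f(Z) = √2*√Z (f(Z) = √(2*Z) = √2*√Z)
(367 + ((-99 + h(-6)) - 139/(-88)))*(f(J(4, 5)) + (86 - 1*(-93))) = (367 + ((-99 - 6) - 139/(-88)))*(√2*√(5 - 1*5) + (86 - 1*(-93))) = (367 + (-105 - 139*(-1/88)))*(√2*√(5 - 5) + (86 + 93)) = (367 + (-105 + 139/88))*(√2*√0 + 179) = (367 - 9101/88)*(√2*0 + 179) = 23195*(0 + 179)/88 = (23195/88)*179 = 4151905/88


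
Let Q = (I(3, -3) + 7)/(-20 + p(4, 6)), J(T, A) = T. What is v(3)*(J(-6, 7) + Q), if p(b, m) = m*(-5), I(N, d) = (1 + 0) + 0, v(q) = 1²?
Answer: -154/25 ≈ -6.1600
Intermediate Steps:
v(q) = 1
I(N, d) = 1 (I(N, d) = 1 + 0 = 1)
p(b, m) = -5*m
Q = -4/25 (Q = (1 + 7)/(-20 - 5*6) = 8/(-20 - 30) = 8/(-50) = 8*(-1/50) = -4/25 ≈ -0.16000)
v(3)*(J(-6, 7) + Q) = 1*(-6 - 4/25) = 1*(-154/25) = -154/25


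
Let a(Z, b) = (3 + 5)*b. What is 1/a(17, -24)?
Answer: -1/192 ≈ -0.0052083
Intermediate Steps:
a(Z, b) = 8*b
1/a(17, -24) = 1/(8*(-24)) = 1/(-192) = -1/192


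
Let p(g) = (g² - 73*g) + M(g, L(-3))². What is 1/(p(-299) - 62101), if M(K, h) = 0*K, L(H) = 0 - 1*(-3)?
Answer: 1/49127 ≈ 2.0355e-5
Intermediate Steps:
L(H) = 3 (L(H) = 0 + 3 = 3)
M(K, h) = 0
p(g) = g² - 73*g (p(g) = (g² - 73*g) + 0² = (g² - 73*g) + 0 = g² - 73*g)
1/(p(-299) - 62101) = 1/(-299*(-73 - 299) - 62101) = 1/(-299*(-372) - 62101) = 1/(111228 - 62101) = 1/49127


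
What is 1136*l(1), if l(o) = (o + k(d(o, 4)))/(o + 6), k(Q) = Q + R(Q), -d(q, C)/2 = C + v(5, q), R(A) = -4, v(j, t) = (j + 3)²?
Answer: -157904/7 ≈ -22558.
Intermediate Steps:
v(j, t) = (3 + j)²
d(q, C) = -128 - 2*C (d(q, C) = -2*(C + (3 + 5)²) = -2*(C + 8²) = -2*(C + 64) = -2*(64 + C) = -128 - 2*C)
k(Q) = -4 + Q (k(Q) = Q - 4 = -4 + Q)
l(o) = (-140 + o)/(6 + o) (l(o) = (o + (-4 + (-128 - 2*4)))/(o + 6) = (o + (-4 + (-128 - 8)))/(6 + o) = (o + (-4 - 136))/(6 + o) = (o - 140)/(6 + o) = (-140 + o)/(6 + o))
1136*l(1) = 1136*((-140 + 1)/(6 + 1)) = 1136*(-139/7) = -157904/7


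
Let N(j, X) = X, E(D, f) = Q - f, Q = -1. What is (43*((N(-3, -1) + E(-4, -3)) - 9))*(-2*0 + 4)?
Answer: -1376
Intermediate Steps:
E(D, f) = -1 - f
(43*((N(-3, -1) + E(-4, -3)) - 9))*(-2*0 + 4) = (43*((-1 + (-1 - 1*(-3))) - 9))*(-2*0 + 4) = (43*((-1 + (-1 + 3)) - 9))*(0 + 4) = (43*((-1 + 2) - 9))*4 = (43*(1 - 9))*4 = (43*(-8))*4 = -344*4 = -1376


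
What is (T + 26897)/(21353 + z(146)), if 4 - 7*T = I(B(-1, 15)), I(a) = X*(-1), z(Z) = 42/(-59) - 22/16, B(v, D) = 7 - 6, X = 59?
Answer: 12699632/10077631 ≈ 1.2602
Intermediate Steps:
B(v, D) = 1
z(Z) = -985/472 (z(Z) = 42*(-1/59) - 22*1/16 = -42/59 - 11/8 = -985/472)
I(a) = -59 (I(a) = 59*(-1) = -59)
T = 9 (T = 4/7 - ⅐*(-59) = 4/7 + 59/7 = 9)
(T + 26897)/(21353 + z(146)) = (9 + 26897)/(21353 - 985/472) = 26906/(10077631/472) = 26906*(472/10077631) = 12699632/10077631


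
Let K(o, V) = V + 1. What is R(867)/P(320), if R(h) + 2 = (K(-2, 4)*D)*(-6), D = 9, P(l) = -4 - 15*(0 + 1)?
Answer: 272/19 ≈ 14.316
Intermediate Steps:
P(l) = -19 (P(l) = -4 - 15*1 = -4 - 15 = -19)
K(o, V) = 1 + V
R(h) = -272 (R(h) = -2 + ((1 + 4)*9)*(-6) = -2 + (5*9)*(-6) = -2 + 45*(-6) = -2 - 270 = -272)
R(867)/P(320) = -272/(-19) = -272*(-1/19) = 272/19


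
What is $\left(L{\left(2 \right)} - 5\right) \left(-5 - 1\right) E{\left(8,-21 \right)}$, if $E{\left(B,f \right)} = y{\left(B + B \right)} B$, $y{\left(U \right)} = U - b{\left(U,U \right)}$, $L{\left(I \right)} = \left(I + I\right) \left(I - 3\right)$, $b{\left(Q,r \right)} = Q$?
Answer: $0$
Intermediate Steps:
$L{\left(I \right)} = 2 I \left(-3 + I\right)$
$y{\left(U \right)} = 0$ ($y{\left(U \right)} = U - U = 0$)
$E{\left(B,f \right)} = 0$ ($E{\left(B,f \right)} = 0 B = 0$)
$\left(L{\left(2 \right)} - 5\right) \left(-5 - 1\right) E{\left(8,-21 \right)} = \left(2 \cdot 2 \left(-3 + 2\right) - 5\right) \left(-5 - 1\right) 0 = \left(2 \cdot 2 \left(-1\right) - 5\right) \left(-6\right) 0 = \left(-4 - 5\right) \left(-6\right) 0 = \left(-9\right) \left(-6\right) 0 = 54 \cdot 0 = 0$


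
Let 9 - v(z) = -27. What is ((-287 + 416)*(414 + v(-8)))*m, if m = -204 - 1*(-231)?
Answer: 1567350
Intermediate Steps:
v(z) = 36 (v(z) = 9 - 1*(-27) = 9 + 27 = 36)
m = 27 (m = -204 + 231 = 27)
((-287 + 416)*(414 + v(-8)))*m = ((-287 + 416)*(414 + 36))*27 = (129*450)*27 = 58050*27 = 1567350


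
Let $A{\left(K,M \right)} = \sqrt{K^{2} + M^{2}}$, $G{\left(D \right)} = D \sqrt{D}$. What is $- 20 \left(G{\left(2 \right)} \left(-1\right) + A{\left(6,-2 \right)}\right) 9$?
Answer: $- 360 \sqrt{10} + 360 \sqrt{2} \approx -629.3$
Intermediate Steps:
$G{\left(D \right)} = D^{\frac{3}{2}}$
$- 20 \left(G{\left(2 \right)} \left(-1\right) + A{\left(6,-2 \right)}\right) 9 = - 20 \left(2^{\frac{3}{2}} \left(-1\right) + \sqrt{6^{2} + \left(-2\right)^{2}}\right) 9 = - 20 \left(2 \sqrt{2} \left(-1\right) + \sqrt{36 + 4}\right) 9 = - 20 \left(- 2 \sqrt{2} + \sqrt{40}\right) 9 = - 20 \left(- 2 \sqrt{2} + 2 \sqrt{10}\right) 9 = \left(- 40 \sqrt{10} + 40 \sqrt{2}\right) 9 = - 360 \sqrt{10} + 360 \sqrt{2}$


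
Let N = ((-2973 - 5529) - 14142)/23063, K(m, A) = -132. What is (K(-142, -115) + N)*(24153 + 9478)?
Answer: -103144931760/23063 ≈ -4.4723e+6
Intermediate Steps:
N = -22644/23063 (N = (-8502 - 14142)*(1/23063) = -22644*1/23063 = -22644/23063 ≈ -0.98183)
(K(-142, -115) + N)*(24153 + 9478) = (-132 - 22644/23063)*(24153 + 9478) = -3066960/23063*33631 = -103144931760/23063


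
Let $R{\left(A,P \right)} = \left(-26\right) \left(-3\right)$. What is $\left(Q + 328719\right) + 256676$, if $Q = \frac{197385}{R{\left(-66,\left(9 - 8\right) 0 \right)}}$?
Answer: $\frac{15286065}{26} \approx 5.8793 \cdot 10^{5}$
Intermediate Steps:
$R{\left(A,P \right)} = 78$
$Q = \frac{65795}{26}$ ($Q = \frac{197385}{78} = 197385 \cdot \frac{1}{78} = \frac{65795}{26} \approx 2530.6$)
$\left(Q + 328719\right) + 256676 = \left(\frac{65795}{26} + 328719\right) + 256676 = \frac{8612489}{26} + 256676 = \frac{15286065}{26}$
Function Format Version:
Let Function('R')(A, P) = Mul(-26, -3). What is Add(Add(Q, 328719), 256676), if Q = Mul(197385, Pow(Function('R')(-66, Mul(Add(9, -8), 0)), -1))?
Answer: Rational(15286065, 26) ≈ 5.8793e+5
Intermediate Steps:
Function('R')(A, P) = 78
Q = Rational(65795, 26) (Q = Mul(197385, Pow(78, -1)) = Mul(197385, Rational(1, 78)) = Rational(65795, 26) ≈ 2530.6)
Add(Add(Q, 328719), 256676) = Add(Add(Rational(65795, 26), 328719), 256676) = Add(Rational(8612489, 26), 256676) = Rational(15286065, 26)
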